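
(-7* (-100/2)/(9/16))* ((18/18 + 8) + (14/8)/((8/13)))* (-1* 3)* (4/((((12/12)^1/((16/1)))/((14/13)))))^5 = -38301634441458483200/1113879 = -34385812499794.40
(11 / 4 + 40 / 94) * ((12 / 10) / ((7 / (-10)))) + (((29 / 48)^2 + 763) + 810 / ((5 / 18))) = 2784891089 / 758016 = 3673.92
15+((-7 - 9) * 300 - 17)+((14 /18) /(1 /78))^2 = -10094 /9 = -1121.56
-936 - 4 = -940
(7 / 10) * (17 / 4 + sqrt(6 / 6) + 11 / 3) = 749 / 120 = 6.24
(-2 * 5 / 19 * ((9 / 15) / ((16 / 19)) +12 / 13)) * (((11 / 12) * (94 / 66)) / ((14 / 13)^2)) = -0.97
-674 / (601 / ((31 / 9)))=-3.86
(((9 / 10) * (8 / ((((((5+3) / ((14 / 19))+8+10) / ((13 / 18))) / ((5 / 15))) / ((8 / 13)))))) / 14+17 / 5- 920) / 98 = -277729 / 29694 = -9.35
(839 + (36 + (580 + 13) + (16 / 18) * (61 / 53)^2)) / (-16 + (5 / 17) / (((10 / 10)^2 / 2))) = -315709346 / 3311811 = -95.33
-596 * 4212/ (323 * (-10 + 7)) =836784/ 323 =2590.66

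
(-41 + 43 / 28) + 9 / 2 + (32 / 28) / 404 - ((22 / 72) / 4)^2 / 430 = -220395409067 / 6303951360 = -34.96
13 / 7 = 1.86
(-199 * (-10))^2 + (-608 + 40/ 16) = 7918989/ 2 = 3959494.50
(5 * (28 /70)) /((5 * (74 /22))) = 22 /185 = 0.12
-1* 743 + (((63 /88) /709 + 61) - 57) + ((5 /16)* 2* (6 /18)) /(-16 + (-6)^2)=-553283701 /748704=-738.99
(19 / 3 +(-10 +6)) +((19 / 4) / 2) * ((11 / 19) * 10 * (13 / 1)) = 2173 / 12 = 181.08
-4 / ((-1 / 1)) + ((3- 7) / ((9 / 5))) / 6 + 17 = 557 / 27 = 20.63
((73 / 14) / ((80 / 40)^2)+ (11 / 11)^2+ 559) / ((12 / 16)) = 31433 / 42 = 748.40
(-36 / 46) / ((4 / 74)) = -333 / 23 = -14.48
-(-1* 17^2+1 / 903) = 260966 / 903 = 289.00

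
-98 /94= -49 /47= -1.04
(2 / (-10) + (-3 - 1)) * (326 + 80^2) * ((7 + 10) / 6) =-400197 / 5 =-80039.40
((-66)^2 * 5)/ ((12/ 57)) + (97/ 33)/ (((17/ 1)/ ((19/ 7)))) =406269628/ 3927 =103455.47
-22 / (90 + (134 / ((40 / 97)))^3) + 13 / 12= 3568484751487 / 3293987873988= 1.08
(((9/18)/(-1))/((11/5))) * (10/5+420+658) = -2700/11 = -245.45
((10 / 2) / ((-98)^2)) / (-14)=-5 / 134456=-0.00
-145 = -145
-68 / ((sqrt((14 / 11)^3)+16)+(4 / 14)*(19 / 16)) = -3.83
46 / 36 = 23 / 18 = 1.28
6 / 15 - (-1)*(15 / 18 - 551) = -16493 / 30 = -549.77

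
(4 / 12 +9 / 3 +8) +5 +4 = 61 / 3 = 20.33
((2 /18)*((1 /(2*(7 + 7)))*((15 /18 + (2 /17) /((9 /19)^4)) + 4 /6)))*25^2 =534934375 /56214648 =9.52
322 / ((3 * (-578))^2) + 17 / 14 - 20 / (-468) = 28664065 / 22801233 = 1.26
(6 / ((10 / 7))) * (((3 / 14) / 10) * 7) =63 / 100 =0.63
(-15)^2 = 225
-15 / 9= -5 / 3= -1.67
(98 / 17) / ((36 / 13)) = 637 / 306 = 2.08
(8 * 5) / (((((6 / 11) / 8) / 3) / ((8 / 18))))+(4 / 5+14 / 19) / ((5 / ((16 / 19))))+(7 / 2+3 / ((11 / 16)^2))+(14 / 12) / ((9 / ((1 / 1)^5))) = 23365360562 / 29484675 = 792.46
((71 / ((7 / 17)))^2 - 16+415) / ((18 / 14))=1476400 / 63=23434.92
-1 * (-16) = 16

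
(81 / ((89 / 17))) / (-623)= -1377 / 55447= -0.02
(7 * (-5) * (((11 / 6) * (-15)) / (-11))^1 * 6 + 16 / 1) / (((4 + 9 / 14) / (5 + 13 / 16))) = -331359 / 520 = -637.23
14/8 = 7/4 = 1.75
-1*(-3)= 3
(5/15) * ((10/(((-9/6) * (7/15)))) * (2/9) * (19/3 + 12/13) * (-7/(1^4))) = 56600/1053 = 53.75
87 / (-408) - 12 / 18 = -359 / 408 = -0.88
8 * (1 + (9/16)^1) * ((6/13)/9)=25/39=0.64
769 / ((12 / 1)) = 64.08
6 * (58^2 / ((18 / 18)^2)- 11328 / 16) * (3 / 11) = 47808 / 11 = 4346.18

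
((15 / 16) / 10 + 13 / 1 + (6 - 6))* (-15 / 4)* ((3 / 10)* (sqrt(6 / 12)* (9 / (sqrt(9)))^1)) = -11313* sqrt(2) / 512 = -31.25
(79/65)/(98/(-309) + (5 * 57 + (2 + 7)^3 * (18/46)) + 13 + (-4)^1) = 561453/267445945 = 0.00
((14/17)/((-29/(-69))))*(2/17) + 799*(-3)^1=-20087325/8381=-2396.77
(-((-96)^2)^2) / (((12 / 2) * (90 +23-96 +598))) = -4718592 / 205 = -23017.52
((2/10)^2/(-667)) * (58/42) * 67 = -67/12075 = -0.01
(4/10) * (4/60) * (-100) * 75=-200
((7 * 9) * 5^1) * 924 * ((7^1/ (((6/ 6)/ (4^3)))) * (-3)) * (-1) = 391184640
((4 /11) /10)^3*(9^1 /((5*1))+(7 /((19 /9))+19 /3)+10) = 48904 /47416875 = 0.00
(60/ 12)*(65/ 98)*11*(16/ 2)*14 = 28600/ 7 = 4085.71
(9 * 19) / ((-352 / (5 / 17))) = -855 / 5984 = -0.14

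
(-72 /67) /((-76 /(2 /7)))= 36 /8911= 0.00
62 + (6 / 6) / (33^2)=67519 / 1089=62.00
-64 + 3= -61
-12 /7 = -1.71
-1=-1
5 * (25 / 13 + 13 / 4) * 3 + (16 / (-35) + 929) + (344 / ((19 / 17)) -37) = 44156187 / 34580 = 1276.93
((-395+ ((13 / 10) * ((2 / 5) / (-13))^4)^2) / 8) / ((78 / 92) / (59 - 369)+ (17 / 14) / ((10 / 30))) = -92927621767626633701 / 6850995460207031250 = -13.56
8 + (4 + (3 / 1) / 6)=25 / 2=12.50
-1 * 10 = -10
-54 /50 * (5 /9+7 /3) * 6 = -468 /25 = -18.72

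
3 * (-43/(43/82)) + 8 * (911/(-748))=-47824/187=-255.74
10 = 10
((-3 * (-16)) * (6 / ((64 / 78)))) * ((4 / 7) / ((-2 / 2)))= -1404 / 7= -200.57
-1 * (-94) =94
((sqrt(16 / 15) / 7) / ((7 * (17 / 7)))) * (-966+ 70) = -7.78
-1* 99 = -99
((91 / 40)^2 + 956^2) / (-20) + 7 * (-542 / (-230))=-33620894463 / 736000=-45680.56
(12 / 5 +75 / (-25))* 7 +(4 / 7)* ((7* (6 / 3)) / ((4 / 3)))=9 / 5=1.80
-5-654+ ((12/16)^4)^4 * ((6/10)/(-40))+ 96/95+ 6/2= -10690004254715257/16320875724800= -654.99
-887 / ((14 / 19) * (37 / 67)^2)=-75653117 / 19166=-3947.26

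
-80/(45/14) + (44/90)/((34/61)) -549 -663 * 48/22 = -2019.56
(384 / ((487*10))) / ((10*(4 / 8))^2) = 0.00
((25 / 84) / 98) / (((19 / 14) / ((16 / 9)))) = 100 / 25137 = 0.00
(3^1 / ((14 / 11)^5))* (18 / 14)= 4348377 / 3764768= 1.16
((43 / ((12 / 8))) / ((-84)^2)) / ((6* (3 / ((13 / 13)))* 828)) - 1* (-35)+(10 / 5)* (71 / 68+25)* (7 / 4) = 338301589475 / 2681646912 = 126.15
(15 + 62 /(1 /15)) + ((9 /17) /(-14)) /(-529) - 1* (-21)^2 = 63454617 /125902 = 504.00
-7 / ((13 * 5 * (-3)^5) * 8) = 7 / 126360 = 0.00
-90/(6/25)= -375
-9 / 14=-0.64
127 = 127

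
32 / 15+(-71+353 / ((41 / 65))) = 490.77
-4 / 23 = -0.17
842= 842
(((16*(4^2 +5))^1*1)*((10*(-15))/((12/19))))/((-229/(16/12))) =106400/229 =464.63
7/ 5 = 1.40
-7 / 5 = -1.40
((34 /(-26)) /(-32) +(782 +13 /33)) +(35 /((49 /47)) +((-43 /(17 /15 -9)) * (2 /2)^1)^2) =282956973335 /334510176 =845.88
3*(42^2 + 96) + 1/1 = 5581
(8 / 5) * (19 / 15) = 152 / 75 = 2.03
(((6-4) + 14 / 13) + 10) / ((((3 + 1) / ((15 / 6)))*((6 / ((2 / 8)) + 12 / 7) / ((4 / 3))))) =595 / 1404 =0.42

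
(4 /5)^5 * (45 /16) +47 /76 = 73151 /47500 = 1.54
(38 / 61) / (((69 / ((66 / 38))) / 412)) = 9064 / 1403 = 6.46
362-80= 282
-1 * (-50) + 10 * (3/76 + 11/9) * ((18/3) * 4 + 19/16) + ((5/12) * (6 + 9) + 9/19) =2049337/5472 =374.51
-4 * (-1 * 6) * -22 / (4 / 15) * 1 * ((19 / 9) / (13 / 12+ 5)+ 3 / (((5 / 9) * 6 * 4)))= -165363 / 146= -1132.62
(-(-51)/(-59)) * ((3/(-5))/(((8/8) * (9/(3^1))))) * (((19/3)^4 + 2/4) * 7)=31026037/15930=1947.65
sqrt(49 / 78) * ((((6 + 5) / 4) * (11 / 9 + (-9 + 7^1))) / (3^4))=-539 * sqrt(78) / 227448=-0.02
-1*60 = -60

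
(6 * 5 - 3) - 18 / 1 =9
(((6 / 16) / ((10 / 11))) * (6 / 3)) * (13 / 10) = 1.07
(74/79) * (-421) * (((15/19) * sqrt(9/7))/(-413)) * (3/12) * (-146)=-51170445 * sqrt(7)/4339391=-31.20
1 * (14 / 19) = 14 / 19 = 0.74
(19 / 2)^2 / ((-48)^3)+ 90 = 39812759 / 442368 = 90.00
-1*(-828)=828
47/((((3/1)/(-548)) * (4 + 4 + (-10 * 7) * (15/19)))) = 244682/1347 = 181.65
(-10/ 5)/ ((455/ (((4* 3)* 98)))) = -336/ 65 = -5.17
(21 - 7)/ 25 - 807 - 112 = -22961/ 25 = -918.44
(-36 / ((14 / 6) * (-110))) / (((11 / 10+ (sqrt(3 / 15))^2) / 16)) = 1728 / 1001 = 1.73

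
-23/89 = -0.26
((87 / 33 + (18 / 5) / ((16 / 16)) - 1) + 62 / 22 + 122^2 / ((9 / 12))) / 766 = 3275809 / 126390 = 25.92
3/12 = 1/4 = 0.25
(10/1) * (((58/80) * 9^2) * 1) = 2349/4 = 587.25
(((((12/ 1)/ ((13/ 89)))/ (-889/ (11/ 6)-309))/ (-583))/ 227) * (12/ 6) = 712/ 455289133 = 0.00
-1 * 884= -884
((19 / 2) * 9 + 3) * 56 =4956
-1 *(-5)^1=5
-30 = -30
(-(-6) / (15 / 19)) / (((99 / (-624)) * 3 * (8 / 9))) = -988 / 55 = -17.96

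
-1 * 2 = -2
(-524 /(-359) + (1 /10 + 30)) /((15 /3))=113299 /17950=6.31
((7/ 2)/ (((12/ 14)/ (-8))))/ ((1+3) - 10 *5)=49/ 69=0.71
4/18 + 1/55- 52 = -25621/495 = -51.76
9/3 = 3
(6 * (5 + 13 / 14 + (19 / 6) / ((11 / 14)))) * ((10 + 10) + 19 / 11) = 1099639 / 847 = 1298.28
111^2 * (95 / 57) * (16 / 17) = 328560 / 17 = 19327.06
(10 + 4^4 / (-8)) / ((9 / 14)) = -308 / 9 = -34.22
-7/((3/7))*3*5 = -245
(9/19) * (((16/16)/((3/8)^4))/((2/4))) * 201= 548864/57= 9629.19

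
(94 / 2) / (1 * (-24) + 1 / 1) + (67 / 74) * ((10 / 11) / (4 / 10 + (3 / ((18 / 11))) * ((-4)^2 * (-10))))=-84168401 / 41132234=-2.05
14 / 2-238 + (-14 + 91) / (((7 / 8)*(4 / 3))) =-165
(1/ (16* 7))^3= 1/ 1404928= 0.00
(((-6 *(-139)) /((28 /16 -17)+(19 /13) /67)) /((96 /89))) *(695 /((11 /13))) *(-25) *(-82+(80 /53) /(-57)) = -60310917407227175 /705228282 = -85519708.93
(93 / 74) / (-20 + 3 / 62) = -2883 / 45769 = -0.06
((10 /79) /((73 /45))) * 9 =4050 /5767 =0.70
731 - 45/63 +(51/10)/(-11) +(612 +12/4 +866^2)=578501633/770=751300.82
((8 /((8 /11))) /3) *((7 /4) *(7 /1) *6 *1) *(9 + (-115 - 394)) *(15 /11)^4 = -620156250 /1331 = -465932.57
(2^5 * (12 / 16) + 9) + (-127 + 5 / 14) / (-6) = 1515 / 28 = 54.11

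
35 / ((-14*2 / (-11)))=55 / 4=13.75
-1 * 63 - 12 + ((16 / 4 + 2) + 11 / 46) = -3163 / 46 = -68.76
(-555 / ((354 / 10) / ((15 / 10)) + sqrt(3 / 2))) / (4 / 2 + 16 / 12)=-196470 / 27773 + 8325*sqrt(6) / 55546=-6.71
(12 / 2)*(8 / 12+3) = 22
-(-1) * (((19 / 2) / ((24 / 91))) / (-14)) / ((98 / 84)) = -247 / 112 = -2.21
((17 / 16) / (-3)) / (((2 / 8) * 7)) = -17 / 84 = -0.20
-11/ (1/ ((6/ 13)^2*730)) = -289080/ 169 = -1710.53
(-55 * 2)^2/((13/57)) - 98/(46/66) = 15821058/299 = 52913.24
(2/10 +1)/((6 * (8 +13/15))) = 3/133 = 0.02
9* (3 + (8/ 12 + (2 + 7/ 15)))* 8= 2208/ 5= 441.60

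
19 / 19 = 1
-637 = -637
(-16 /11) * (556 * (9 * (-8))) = 640512 /11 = 58228.36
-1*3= -3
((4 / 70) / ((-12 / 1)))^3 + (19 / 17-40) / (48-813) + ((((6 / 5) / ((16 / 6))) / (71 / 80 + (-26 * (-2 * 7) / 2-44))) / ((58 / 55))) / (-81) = 0.05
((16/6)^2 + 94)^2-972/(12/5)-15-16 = 792784/81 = 9787.46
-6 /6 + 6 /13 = -7 /13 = -0.54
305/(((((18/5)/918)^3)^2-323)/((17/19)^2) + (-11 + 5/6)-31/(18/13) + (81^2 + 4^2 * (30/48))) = 397291185506953125/7991380447172121676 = 0.05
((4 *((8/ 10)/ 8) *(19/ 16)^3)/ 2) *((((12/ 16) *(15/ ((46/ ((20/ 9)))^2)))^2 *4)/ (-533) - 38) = -12.73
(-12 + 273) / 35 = 261 / 35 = 7.46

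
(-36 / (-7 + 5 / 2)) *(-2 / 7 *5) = -80 / 7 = -11.43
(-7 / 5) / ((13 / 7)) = -49 / 65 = -0.75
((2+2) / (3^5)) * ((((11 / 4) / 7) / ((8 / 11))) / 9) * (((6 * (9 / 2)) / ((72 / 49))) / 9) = 847 / 419904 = 0.00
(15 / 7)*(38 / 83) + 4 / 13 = 9734 / 7553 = 1.29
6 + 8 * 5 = 46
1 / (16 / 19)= 19 / 16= 1.19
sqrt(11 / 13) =sqrt(143) / 13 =0.92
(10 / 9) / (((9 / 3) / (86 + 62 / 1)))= 1480 / 27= 54.81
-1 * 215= -215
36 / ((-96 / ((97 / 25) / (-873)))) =1 / 600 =0.00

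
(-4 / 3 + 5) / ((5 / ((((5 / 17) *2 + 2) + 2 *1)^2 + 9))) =6369 / 289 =22.04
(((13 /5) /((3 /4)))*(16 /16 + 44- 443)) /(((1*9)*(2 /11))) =-113828 /135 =-843.17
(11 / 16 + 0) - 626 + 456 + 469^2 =3516667 / 16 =219791.69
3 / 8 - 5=-37 / 8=-4.62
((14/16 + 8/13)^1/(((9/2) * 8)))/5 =31/3744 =0.01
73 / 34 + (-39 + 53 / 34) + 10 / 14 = -34.58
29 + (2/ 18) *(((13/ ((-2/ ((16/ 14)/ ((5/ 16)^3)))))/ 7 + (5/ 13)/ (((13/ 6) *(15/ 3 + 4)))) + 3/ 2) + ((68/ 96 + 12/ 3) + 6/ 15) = 6800038873/ 223587000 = 30.41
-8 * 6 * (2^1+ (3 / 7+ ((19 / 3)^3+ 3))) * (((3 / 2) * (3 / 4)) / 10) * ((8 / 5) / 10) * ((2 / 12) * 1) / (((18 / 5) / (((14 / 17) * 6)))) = -196156 / 3825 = -51.28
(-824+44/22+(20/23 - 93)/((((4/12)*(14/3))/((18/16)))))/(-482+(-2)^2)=2289111/1231328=1.86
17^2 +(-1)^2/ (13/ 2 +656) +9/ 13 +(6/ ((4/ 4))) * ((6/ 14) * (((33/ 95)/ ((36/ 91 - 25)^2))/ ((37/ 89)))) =17586008944939198/ 60704759485175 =289.70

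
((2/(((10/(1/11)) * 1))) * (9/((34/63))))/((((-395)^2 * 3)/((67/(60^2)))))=1407/116706700000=0.00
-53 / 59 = -0.90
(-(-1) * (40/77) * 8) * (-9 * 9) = -25920/77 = -336.62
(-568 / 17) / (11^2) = -568 / 2057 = -0.28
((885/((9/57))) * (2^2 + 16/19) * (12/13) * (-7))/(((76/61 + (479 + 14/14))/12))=-417196080/95407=-4372.80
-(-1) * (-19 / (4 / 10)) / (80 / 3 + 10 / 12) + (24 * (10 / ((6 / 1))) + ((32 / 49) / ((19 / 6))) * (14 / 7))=396175 / 10241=38.69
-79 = -79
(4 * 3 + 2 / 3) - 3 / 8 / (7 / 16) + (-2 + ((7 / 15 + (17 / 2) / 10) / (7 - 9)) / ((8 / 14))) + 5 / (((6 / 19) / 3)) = 56.16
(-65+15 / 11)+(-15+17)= -678 / 11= -61.64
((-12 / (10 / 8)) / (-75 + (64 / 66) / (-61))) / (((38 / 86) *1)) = 4154832 / 14345665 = 0.29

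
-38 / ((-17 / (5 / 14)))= 95 / 119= 0.80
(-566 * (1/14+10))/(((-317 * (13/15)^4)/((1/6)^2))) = 224454375/253507436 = 0.89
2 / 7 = 0.29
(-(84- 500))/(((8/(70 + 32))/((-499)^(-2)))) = 0.02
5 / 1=5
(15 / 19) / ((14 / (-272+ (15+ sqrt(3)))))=-3855 / 266+ 15 * sqrt(3) / 266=-14.39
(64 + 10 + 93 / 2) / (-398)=-0.30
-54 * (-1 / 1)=54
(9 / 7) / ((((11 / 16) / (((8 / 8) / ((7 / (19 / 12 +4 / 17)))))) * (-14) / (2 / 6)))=-106 / 9163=-0.01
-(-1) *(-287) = -287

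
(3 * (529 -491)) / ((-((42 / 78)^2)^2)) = -3255954 / 2401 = -1356.08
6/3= 2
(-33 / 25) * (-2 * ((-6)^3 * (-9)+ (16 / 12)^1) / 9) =128392 / 225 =570.63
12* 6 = 72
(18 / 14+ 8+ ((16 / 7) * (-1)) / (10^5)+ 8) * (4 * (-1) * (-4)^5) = 1548797952 / 21875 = 70802.19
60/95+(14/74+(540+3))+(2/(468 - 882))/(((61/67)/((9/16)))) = 8581957987/15780944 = 543.82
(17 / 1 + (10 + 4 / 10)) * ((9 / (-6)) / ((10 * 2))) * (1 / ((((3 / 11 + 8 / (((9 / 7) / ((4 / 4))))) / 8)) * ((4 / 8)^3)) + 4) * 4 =-1830594 / 16075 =-113.88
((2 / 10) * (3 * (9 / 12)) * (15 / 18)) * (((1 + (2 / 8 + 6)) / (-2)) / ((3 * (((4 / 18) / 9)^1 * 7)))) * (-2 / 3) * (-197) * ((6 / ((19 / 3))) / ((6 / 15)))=-6941295 / 8512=-815.47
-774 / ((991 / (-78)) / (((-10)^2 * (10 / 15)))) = 4024800 / 991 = 4061.35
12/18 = 2/3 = 0.67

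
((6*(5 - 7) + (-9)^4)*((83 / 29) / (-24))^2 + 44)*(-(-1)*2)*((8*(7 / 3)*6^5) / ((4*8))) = 4185112995 / 3364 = 1244088.29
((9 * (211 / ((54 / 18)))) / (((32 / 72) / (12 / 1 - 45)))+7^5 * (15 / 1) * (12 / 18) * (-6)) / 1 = -4221681 / 4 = -1055420.25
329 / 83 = 3.96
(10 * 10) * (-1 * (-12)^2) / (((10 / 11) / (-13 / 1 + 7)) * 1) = 95040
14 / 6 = 7 / 3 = 2.33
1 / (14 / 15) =15 / 14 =1.07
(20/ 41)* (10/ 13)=200/ 533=0.38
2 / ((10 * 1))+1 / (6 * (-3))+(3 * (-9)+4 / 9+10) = -1477 / 90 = -16.41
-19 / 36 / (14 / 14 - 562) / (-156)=-19 / 3150576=-0.00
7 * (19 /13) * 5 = 665 /13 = 51.15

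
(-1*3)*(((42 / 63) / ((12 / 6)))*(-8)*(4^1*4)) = 128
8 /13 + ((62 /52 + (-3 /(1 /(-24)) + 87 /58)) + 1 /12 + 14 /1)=13945 /156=89.39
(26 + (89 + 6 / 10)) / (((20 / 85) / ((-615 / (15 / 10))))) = -201433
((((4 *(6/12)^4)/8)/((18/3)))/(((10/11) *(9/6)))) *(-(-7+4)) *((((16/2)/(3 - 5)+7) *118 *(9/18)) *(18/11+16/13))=5.81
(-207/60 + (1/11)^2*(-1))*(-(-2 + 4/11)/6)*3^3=-677889/26620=-25.47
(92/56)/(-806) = -23/11284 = -0.00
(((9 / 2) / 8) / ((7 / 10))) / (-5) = -9 / 56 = -0.16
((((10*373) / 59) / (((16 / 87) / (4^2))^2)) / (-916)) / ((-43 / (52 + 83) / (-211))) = -402099529725 / 1161946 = -346056.99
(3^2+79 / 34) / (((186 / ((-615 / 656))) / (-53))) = 102025 / 33728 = 3.02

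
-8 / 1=-8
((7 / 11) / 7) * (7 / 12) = 7 / 132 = 0.05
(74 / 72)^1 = 37 / 36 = 1.03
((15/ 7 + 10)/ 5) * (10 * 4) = 97.14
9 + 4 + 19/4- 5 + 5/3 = 173/12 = 14.42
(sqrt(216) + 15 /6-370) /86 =-735 /172 + 3*sqrt(6) /43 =-4.10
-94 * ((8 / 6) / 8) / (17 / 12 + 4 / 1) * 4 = -752 / 65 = -11.57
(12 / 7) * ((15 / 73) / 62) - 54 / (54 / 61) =-966211 / 15841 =-60.99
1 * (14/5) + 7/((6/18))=23.80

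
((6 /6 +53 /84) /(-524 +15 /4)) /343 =-137 /14989443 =-0.00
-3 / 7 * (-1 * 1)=3 / 7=0.43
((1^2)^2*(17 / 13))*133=2261 / 13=173.92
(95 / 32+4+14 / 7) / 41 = 7 / 32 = 0.22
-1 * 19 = -19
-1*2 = -2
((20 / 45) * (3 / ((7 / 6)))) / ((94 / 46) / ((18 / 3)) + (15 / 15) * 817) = 1104 / 789551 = 0.00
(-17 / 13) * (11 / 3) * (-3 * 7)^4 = -12122649 / 13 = -932511.46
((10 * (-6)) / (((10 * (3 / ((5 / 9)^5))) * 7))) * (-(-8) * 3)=-50000 / 137781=-0.36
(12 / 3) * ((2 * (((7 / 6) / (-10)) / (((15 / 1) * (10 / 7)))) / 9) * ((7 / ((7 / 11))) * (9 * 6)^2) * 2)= -310.46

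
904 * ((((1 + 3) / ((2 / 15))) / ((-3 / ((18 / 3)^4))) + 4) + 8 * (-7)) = -11762848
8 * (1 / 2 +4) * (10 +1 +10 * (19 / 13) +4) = 13860 / 13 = 1066.15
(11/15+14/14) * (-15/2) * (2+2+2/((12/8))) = -208/3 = -69.33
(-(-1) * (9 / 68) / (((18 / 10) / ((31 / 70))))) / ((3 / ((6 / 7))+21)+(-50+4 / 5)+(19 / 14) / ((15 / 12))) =-155 / 112404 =-0.00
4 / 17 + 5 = 89 / 17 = 5.24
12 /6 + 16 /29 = 2.55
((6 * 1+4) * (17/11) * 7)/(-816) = -0.13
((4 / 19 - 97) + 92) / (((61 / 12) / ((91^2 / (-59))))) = 9042852 / 68381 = 132.24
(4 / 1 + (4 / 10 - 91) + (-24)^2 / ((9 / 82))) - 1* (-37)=25992 / 5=5198.40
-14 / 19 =-0.74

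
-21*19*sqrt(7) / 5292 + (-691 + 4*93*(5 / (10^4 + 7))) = -6912977 / 10007 - 19*sqrt(7) / 252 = -691.01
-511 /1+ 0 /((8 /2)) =-511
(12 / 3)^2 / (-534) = -8 / 267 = -0.03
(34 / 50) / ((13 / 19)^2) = 6137 / 4225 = 1.45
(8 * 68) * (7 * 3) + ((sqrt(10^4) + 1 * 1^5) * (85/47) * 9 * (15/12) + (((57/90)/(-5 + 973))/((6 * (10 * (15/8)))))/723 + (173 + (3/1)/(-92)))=13651.89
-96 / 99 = -32 / 33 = -0.97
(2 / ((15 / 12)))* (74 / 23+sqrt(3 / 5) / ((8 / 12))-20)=-3088 / 115+12* sqrt(15) / 25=-24.99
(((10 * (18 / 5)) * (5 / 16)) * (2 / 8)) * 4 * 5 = 225 / 4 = 56.25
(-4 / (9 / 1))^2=0.20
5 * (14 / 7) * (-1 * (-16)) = 160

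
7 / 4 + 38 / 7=201 / 28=7.18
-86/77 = -1.12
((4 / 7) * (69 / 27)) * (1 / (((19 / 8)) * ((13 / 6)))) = 1472 / 5187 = 0.28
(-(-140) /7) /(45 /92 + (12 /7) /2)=12880 /867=14.86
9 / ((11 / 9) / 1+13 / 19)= 1539 / 326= 4.72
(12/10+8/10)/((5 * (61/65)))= 26/61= 0.43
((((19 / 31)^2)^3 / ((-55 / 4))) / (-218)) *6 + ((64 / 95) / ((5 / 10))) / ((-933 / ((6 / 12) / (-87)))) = 938781037581644 / 8205666228788821155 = 0.00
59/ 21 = 2.81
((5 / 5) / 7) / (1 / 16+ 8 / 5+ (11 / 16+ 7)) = 20 / 1309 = 0.02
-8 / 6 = -4 / 3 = -1.33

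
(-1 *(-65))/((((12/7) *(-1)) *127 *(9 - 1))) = -455/12192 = -0.04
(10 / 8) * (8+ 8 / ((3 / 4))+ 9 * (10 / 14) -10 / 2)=1055 / 42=25.12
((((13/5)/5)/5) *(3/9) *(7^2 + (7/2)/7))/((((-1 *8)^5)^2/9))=3861/268435456000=0.00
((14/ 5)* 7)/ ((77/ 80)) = 20.36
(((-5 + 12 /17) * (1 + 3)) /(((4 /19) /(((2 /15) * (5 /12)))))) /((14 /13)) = -18031 /4284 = -4.21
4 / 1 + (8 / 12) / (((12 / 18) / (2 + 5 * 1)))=11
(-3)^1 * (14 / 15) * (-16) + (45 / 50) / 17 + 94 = 4721 / 34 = 138.85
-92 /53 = -1.74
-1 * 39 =-39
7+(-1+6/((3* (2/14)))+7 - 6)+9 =30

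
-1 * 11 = -11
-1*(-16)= 16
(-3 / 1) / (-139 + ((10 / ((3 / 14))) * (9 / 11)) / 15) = 33 / 1501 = 0.02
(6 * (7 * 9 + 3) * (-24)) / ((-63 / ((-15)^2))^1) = 237600 / 7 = 33942.86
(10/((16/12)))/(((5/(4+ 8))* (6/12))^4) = 497664/125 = 3981.31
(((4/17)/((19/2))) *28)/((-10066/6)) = -96/232237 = -0.00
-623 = -623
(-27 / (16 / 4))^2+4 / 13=9541 / 208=45.87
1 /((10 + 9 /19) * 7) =19 /1393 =0.01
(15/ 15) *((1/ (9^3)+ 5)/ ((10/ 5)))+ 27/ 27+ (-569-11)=-420268/ 729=-576.50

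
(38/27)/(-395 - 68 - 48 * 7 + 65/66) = -836/474021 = -0.00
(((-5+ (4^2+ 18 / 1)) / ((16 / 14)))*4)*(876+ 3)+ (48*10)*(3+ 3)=184197 / 2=92098.50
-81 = -81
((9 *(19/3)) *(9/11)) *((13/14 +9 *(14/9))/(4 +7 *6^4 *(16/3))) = 9747/677432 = 0.01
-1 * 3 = -3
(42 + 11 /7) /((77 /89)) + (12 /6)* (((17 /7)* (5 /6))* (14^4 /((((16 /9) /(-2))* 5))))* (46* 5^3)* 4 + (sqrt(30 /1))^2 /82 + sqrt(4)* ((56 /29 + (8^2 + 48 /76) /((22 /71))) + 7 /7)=-804677526.24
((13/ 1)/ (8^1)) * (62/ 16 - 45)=-4277/ 64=-66.83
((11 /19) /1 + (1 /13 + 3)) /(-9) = -301 /741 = -0.41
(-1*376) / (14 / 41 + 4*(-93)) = 7708 / 7619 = 1.01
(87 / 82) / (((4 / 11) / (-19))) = -18183 / 328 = -55.44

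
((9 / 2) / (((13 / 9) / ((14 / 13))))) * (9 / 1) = 5103 / 169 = 30.20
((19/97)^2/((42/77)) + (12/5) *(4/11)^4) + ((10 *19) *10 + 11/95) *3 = 447609136351579/78521586330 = 5700.46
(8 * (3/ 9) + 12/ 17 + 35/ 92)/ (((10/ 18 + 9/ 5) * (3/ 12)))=6.37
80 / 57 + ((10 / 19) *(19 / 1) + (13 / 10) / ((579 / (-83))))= 411333 / 36670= 11.22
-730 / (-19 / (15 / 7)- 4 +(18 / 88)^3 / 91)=84881596800 / 1496075657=56.74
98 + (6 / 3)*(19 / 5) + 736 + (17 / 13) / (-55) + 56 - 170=520217 / 715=727.58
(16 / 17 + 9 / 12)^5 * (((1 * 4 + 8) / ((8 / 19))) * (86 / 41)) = 49298364665625 / 59611276288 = 827.00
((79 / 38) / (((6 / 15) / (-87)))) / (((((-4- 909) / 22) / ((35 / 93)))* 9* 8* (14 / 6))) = 57275 / 2346576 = 0.02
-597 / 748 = -0.80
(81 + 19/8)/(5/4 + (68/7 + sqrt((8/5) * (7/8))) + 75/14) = 10668665/2077514 - 65366 * sqrt(35)/1038757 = 4.76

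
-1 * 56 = -56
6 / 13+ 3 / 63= 0.51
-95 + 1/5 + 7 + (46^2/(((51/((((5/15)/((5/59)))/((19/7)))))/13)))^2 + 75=129065163318736/211266225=610912.43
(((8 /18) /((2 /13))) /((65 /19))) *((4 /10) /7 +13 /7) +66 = 106496 /1575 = 67.62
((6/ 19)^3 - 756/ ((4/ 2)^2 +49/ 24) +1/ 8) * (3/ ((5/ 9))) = -26847516231/ 39782200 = -674.86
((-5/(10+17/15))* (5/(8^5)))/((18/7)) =-875/32833536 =-0.00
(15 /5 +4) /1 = 7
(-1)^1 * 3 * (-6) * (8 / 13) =144 / 13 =11.08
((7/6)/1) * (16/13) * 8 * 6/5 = 896/65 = 13.78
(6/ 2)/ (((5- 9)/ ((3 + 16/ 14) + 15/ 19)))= -492/ 133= -3.70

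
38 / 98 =19 / 49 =0.39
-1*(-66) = 66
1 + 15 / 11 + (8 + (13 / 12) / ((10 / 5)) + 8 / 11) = 3071 / 264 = 11.63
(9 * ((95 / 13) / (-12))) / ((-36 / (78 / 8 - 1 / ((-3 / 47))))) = 28975 / 7488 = 3.87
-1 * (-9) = 9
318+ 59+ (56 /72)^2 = 30586 /81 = 377.60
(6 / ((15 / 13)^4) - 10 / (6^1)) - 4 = -38503 / 16875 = -2.28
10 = 10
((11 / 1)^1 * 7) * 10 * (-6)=-4620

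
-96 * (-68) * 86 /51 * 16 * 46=8101888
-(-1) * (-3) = -3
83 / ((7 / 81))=6723 / 7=960.43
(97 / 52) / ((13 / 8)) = 194 / 169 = 1.15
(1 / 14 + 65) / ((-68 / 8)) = -911 / 119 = -7.66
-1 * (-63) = 63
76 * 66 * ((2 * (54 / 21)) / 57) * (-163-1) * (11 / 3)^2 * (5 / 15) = -6985088 / 21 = -332623.24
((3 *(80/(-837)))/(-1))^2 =6400/77841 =0.08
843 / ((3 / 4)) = 1124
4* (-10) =-40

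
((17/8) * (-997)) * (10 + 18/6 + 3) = -33898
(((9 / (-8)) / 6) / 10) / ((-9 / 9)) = 3 / 160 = 0.02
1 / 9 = 0.11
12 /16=3 /4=0.75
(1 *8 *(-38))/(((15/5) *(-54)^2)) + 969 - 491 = 1045310/2187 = 477.97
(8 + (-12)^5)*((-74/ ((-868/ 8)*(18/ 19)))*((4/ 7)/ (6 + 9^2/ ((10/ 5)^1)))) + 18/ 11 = -30763610618/ 13985433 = -2199.69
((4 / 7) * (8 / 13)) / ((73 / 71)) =2272 / 6643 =0.34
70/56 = 5/4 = 1.25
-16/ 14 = -8/ 7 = -1.14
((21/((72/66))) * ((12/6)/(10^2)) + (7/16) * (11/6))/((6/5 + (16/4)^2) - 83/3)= -2849/25120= -0.11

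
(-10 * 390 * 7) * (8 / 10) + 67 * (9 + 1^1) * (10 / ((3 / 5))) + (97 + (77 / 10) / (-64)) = -20306791 / 1920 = -10576.45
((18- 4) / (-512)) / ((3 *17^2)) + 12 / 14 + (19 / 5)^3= 10823039251 / 194208000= 55.73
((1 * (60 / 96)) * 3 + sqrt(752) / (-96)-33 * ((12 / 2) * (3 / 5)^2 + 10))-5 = -80881 / 200-sqrt(47) / 24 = -404.69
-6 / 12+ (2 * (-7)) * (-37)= 1035 / 2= 517.50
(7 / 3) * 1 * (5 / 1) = 35 / 3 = 11.67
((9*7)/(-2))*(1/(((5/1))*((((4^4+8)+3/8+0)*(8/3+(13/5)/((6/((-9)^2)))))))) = -168/266255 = -0.00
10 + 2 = 12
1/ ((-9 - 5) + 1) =-0.08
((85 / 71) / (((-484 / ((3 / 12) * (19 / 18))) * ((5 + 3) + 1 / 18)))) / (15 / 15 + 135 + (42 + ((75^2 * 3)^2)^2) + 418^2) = -323 / 323248728758021417300048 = -0.00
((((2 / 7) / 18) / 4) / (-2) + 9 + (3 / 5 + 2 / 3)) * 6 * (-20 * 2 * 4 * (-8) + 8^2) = 413872 / 5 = 82774.40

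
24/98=12/49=0.24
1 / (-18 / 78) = -13 / 3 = -4.33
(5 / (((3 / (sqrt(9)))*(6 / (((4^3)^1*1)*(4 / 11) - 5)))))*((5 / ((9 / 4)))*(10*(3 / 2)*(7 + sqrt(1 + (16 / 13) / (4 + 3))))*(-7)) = -28723.96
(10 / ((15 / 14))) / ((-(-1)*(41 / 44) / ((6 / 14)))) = 176 / 41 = 4.29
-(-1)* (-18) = -18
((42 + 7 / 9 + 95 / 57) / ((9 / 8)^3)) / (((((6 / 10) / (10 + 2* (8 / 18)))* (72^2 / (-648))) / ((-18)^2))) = -22942.84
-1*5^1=-5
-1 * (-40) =40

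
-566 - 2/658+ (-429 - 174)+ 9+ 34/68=-762953/658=-1159.50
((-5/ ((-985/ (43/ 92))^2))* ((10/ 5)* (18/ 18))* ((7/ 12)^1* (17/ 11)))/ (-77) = 31433/ 1192380134880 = 0.00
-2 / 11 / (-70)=1 / 385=0.00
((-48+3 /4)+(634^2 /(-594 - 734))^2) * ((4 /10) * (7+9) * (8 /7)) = 161485296592 /241115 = 669743.88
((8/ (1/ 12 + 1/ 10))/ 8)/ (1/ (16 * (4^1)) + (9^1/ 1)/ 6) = 3840/ 1067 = 3.60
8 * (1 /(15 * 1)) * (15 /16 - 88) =-1393 /30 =-46.43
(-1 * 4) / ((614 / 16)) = -32 / 307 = -0.10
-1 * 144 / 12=-12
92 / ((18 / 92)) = 4232 / 9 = 470.22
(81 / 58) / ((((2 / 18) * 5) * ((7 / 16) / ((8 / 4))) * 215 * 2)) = 5832 / 218225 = 0.03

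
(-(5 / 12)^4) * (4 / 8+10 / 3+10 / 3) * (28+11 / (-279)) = -209651875 / 34712064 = -6.04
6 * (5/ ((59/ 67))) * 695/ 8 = 698475/ 236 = 2959.64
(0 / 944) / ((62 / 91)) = 0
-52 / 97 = -0.54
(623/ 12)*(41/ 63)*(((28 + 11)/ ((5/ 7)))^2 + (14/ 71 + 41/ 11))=106338745663/ 1054350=100857.16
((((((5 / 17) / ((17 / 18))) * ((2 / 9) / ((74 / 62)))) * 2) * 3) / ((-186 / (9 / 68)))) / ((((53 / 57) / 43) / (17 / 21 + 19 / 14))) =-0.02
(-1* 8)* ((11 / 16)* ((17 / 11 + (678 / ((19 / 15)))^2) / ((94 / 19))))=-1137724037 / 3572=-318511.77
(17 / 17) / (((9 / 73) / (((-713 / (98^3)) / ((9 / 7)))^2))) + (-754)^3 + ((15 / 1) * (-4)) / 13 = -73442135591829544420667 / 171329147825472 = -428661068.62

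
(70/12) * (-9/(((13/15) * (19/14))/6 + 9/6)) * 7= -463050/2137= -216.68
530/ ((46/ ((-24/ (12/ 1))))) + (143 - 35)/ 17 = -6526/ 391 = -16.69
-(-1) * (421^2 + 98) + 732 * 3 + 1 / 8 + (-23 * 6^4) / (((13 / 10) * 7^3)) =6401992339 / 35672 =179468.28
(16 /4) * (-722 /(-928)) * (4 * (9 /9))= 361 /29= 12.45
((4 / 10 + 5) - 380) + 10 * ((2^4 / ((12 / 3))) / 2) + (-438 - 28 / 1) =-4103 / 5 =-820.60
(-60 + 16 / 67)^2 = 3571.40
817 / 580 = 1.41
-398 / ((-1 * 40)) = 199 / 20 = 9.95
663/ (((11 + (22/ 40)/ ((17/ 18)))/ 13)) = 1465230/ 1969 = 744.15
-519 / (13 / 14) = -7266 / 13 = -558.92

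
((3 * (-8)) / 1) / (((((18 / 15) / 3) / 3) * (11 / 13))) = -2340 / 11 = -212.73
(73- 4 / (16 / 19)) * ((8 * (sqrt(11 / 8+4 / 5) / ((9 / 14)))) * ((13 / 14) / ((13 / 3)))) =91 * sqrt(870) / 10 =268.41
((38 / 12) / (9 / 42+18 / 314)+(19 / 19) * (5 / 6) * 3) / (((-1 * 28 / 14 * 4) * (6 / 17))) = -862189 / 171936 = -5.01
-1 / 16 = -0.06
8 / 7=1.14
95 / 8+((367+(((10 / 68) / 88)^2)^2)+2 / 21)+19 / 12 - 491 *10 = -2540911414695431913 / 560976149020672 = -4529.45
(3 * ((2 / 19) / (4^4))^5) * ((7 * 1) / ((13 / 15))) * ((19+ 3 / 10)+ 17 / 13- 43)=-183393 / 28756402468884054016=-0.00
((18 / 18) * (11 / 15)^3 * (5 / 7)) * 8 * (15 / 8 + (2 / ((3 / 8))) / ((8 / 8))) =230263 / 14175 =16.24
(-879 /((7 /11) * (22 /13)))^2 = 130576329 /196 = 666205.76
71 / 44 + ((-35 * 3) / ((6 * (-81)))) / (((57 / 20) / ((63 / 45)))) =349367 / 203148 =1.72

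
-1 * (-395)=395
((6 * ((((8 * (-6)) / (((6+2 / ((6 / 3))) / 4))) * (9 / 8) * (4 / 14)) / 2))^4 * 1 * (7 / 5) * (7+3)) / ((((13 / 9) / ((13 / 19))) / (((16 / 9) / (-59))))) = -90275517038592 / 923191703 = -97786.32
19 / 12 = 1.58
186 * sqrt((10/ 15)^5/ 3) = 248 * sqrt(2)/ 9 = 38.97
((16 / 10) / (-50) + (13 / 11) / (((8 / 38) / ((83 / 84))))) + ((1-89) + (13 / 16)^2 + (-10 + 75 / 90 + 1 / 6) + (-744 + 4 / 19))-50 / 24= -39170846237 / 46816000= -836.70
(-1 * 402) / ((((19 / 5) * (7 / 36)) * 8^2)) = -9045 / 1064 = -8.50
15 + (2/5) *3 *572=3507/5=701.40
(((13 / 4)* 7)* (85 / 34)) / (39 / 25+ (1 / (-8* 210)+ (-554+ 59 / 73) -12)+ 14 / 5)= -34875750 / 343902413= -0.10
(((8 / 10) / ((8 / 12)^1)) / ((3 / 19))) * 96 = 3648 / 5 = 729.60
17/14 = 1.21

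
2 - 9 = -7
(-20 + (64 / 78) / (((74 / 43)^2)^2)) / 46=-727503989 / 1681122417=-0.43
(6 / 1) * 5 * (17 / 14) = 255 / 7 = 36.43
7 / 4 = 1.75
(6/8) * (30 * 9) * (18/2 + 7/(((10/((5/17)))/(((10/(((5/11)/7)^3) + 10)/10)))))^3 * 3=514104196879168390368/1919140625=267882504378.32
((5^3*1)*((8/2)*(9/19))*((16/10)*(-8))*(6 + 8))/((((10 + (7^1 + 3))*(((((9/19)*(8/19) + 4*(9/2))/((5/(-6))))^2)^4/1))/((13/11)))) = -6907412798593033226045/142532246720555780775945020928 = -0.00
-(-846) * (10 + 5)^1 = 12690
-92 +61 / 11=-951 / 11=-86.45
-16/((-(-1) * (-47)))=16/47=0.34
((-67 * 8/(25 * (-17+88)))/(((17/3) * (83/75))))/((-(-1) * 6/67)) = -53868/100181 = -0.54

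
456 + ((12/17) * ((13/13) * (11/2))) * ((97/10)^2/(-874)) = 338451903/742900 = 455.58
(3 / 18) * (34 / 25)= 17 / 75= 0.23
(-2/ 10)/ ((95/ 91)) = -91/ 475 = -0.19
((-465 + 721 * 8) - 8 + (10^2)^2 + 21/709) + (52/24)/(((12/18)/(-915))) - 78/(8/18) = 34445431/2836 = 12145.78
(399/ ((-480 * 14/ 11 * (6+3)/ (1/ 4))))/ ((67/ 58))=-6061/ 385920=-0.02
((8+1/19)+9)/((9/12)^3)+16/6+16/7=18104/399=45.37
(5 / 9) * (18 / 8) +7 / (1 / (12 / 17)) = 6.19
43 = 43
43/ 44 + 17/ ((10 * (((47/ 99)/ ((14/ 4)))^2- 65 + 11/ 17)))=13734206071/ 14444160335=0.95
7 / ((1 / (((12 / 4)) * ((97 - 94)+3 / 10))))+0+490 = 5593 / 10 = 559.30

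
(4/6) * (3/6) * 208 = 208/3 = 69.33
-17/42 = -0.40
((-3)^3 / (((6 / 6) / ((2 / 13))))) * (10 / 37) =-540 / 481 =-1.12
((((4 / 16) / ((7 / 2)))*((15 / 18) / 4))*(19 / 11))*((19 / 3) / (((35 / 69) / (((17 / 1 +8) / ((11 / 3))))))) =207575 / 94864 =2.19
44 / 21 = 2.10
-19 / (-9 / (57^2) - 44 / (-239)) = -104.78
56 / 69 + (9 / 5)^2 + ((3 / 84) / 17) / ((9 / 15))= 3329639 / 821100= 4.06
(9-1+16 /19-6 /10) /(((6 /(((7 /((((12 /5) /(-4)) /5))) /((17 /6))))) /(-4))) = 36540 /323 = 113.13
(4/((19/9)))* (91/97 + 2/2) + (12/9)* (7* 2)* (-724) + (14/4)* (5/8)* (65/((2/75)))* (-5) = -7107401341/176928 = -40171.15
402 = 402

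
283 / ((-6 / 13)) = -3679 / 6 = -613.17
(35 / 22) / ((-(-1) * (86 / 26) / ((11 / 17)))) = 455 / 1462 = 0.31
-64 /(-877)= 64 /877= 0.07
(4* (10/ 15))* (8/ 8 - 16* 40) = -1704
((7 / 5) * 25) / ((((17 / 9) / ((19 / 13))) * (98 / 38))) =16245 / 1547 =10.50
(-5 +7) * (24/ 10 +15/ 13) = 462/ 65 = 7.11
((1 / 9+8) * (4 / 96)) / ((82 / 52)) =949 / 4428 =0.21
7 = 7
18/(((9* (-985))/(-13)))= 26/985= 0.03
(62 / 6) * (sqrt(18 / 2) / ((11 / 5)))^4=523125 / 14641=35.73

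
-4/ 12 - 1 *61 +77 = 47/ 3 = 15.67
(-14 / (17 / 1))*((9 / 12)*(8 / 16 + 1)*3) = -189 / 68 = -2.78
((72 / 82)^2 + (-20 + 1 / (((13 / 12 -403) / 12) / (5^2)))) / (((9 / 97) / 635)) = -9975325771940 / 72967167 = -136709.79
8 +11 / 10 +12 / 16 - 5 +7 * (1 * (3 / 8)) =299 / 40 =7.48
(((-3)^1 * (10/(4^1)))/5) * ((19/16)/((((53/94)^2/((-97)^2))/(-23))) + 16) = 27247915263/22472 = 1212527.38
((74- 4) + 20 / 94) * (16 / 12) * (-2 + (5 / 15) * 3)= -4400 / 47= -93.62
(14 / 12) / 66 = 7 / 396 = 0.02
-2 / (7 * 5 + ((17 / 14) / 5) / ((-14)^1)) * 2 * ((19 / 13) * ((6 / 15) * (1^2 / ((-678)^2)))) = -7448 / 51217876359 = -0.00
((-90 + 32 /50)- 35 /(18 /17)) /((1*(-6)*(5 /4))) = 55087 /3375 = 16.32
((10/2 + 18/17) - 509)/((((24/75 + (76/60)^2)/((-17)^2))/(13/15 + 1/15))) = -30523500/433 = -70493.07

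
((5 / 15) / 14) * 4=2 / 21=0.10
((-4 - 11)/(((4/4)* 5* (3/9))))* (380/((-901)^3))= 3420/731432701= 0.00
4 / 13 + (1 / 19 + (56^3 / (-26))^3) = -12863402439329087 / 41743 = -308157114709.75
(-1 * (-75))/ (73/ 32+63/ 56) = 2400/ 109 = 22.02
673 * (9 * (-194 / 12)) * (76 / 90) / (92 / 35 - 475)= 8682373 / 49599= 175.05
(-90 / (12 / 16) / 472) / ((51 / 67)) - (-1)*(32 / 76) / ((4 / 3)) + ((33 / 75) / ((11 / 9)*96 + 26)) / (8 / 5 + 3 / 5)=-688879 / 40972550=-0.02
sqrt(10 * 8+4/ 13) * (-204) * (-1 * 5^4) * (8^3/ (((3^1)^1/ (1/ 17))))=7680000 * sqrt(377)/ 13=11470663.58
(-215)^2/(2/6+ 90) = 138675/271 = 511.72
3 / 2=1.50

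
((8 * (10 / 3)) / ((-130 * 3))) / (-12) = 2 / 351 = 0.01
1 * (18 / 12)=3 / 2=1.50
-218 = -218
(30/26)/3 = 5/13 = 0.38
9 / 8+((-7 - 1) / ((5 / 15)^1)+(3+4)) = -127 / 8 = -15.88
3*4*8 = 96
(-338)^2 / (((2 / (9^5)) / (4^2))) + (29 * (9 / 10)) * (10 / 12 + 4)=53967951774.15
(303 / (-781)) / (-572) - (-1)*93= 41546379 / 446732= 93.00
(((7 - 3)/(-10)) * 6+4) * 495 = 792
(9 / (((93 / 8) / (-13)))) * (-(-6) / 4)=-468 / 31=-15.10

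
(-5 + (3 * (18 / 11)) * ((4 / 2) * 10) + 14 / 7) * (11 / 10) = 1047 / 10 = 104.70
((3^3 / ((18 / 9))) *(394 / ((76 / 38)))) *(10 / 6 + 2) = 9751.50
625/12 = 52.08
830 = 830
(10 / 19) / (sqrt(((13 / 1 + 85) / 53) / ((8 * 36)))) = 120 * sqrt(53) / 133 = 6.57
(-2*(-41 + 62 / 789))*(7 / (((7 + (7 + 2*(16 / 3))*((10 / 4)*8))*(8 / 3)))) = 678027 / 1137212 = 0.60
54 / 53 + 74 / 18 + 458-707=-116326 / 477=-243.87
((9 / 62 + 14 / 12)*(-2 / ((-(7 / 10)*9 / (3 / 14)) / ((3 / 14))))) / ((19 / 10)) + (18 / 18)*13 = 7885153 / 606081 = 13.01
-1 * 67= -67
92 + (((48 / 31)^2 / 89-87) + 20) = 2140529 / 85529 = 25.03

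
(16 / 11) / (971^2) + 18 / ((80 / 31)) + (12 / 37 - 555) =-8406904923167 / 15349451480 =-547.70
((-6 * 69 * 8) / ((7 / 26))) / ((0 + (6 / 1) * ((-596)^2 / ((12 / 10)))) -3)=-86112 / 12432539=-0.01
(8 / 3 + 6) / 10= 13 / 15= 0.87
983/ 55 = 17.87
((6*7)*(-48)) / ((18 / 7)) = -784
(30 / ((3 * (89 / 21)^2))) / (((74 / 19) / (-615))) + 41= -13749268 / 293077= -46.91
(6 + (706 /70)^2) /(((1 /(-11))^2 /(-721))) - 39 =-1644611842 /175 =-9397781.95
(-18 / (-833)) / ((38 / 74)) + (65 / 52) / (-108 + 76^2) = 15178687 / 358829744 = 0.04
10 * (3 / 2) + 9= 24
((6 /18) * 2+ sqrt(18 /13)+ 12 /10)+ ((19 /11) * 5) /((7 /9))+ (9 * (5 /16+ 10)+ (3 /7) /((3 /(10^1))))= 3 * sqrt(26) /13+ 1981271 /18480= 108.39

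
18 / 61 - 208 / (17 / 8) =-101198 / 1037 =-97.59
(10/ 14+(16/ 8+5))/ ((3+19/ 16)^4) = 3538944/ 141057847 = 0.03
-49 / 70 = -0.70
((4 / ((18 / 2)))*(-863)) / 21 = -3452 / 189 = -18.26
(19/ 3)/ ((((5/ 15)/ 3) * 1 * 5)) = 57/ 5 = 11.40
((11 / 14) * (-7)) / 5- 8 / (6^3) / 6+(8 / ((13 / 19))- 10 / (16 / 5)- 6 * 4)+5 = -486017 / 42120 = -11.54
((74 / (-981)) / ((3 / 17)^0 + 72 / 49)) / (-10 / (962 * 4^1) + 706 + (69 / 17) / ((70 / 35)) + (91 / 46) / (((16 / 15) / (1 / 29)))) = -632845373888 / 14669425918146681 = -0.00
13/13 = 1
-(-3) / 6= 1 / 2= 0.50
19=19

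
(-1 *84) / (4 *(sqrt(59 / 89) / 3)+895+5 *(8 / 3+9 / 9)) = -1280265 / 13920322+21 *sqrt(5251) / 13920322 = -0.09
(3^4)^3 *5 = 2657205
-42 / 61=-0.69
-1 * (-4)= 4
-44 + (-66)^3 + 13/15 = -4313087/15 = -287539.13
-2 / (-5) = 2 / 5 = 0.40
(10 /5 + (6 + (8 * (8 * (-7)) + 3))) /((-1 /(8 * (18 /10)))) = 31464 /5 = 6292.80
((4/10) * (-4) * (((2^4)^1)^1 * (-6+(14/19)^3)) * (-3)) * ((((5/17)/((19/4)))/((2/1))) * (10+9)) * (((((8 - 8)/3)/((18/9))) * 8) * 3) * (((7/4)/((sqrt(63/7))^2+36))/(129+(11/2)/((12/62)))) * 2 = 0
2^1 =2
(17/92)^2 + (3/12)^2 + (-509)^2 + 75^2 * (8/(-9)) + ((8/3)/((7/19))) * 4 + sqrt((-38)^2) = 22586645413/88872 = 254148.05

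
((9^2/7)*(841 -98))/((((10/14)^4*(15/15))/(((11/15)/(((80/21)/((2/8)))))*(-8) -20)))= -84160569213/125000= -673284.55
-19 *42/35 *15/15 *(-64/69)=21.15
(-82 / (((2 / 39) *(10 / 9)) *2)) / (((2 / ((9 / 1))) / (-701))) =90792819 / 40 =2269820.48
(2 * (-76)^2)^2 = 133448704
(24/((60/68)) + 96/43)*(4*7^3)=8682016/215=40381.47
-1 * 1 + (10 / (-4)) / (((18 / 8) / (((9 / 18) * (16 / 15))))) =-43 / 27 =-1.59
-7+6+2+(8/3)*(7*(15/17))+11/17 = 308/17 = 18.12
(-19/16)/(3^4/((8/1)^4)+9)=-4864/36945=-0.13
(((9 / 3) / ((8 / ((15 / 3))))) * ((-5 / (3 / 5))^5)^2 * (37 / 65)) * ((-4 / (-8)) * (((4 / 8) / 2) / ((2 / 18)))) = 3528594970703125 / 1819584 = 1939231698.40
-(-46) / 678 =23 / 339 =0.07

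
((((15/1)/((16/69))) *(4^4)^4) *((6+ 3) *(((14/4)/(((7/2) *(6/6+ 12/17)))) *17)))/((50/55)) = 794901407072256/29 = 27410393347319.17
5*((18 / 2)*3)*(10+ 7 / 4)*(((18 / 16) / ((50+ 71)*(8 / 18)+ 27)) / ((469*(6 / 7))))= 171315 / 3117376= 0.05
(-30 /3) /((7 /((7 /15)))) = -2 /3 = -0.67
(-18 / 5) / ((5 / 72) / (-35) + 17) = -9072 / 42835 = -0.21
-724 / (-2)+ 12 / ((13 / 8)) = 4802 / 13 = 369.38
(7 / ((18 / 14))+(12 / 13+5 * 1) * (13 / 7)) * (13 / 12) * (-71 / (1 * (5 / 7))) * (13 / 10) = -3107741 / 1350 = -2302.03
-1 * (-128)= 128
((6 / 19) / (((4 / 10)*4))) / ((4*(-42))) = -5 / 4256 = -0.00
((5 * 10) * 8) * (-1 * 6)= -2400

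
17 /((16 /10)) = 10.62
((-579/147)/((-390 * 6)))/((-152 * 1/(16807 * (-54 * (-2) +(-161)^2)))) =-1723093771/355680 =-4844.51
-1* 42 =-42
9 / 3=3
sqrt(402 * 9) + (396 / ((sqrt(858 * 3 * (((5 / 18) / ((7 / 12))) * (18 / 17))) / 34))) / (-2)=-17 * sqrt(510510) / 65 + 3 * sqrt(402)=-126.72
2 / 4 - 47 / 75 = -19 / 150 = -0.13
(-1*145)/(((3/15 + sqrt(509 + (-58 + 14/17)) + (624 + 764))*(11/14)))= -54439525/409412576 + 25375*sqrt(130577)/4503538336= -0.13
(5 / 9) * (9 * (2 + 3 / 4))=55 / 4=13.75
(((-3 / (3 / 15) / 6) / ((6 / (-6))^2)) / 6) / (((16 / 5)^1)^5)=-15625 / 12582912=-0.00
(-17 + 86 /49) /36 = -83 /196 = -0.42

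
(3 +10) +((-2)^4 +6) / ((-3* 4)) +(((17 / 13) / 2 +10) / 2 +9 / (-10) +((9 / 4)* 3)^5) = 2801150593 / 199680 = 14028.20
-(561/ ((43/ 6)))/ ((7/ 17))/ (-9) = 6358/ 301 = 21.12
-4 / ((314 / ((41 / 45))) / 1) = -82 / 7065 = -0.01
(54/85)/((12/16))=72/85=0.85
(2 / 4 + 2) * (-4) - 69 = -79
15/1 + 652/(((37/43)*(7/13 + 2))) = 382783/1221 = 313.50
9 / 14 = 0.64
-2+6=4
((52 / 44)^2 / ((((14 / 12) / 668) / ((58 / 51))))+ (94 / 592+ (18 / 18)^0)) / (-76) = -3881198569 / 323919904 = -11.98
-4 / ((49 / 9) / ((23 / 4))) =-207 / 49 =-4.22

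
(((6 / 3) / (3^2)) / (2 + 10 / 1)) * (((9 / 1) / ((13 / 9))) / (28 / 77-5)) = -11 / 442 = -0.02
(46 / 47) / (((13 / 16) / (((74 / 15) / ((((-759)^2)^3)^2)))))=2368 / 14564847576545749120722348163036177755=0.00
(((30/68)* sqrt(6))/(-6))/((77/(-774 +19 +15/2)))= 7475* sqrt(6)/10472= 1.75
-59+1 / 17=-1002 / 17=-58.94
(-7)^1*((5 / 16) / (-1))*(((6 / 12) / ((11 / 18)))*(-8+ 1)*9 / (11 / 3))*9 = -535815 / 1936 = -276.76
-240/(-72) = 10/3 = 3.33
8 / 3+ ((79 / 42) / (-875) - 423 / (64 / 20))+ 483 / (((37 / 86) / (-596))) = -669228.12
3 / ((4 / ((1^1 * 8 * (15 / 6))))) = 15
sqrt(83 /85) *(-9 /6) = -3 *sqrt(7055) /170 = -1.48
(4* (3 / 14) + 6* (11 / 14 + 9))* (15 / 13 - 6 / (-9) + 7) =47816 / 91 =525.45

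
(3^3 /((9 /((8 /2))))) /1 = 12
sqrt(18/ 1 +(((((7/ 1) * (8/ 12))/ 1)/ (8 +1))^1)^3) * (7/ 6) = 7 * sqrt(1071114)/ 1458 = 4.97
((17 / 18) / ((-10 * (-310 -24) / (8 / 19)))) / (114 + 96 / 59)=1003 / 974079270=0.00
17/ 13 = 1.31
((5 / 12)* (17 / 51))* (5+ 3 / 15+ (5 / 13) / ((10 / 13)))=19 / 24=0.79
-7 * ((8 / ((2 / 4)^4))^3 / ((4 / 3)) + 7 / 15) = -165150769 / 15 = -11010051.27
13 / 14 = 0.93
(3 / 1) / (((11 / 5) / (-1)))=-15 / 11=-1.36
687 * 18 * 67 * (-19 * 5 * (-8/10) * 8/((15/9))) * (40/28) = 3022448256/7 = 431778322.29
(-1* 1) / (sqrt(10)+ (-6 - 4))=sqrt(10) / 90+ 1 / 9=0.15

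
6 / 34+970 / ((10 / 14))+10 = 23259 / 17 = 1368.18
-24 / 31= -0.77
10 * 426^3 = 773087760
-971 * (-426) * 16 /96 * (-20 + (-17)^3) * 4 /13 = -104641831.69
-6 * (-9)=54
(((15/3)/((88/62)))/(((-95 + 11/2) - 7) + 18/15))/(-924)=775/19372584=0.00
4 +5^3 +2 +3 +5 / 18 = 2417 / 18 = 134.28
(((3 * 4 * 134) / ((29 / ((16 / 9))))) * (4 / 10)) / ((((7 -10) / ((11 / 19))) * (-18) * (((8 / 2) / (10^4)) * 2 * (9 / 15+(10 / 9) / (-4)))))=235840000 / 143811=1639.93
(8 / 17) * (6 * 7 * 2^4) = 5376 / 17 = 316.24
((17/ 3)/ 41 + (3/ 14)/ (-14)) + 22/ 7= 78731/ 24108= 3.27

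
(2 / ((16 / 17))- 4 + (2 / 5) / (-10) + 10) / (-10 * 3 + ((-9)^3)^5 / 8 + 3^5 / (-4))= -539 / 1715759434128125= -0.00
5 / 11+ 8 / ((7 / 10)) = 915 / 77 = 11.88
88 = 88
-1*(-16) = 16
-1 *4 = -4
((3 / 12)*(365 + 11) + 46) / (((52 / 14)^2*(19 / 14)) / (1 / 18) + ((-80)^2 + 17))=48020 / 2316627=0.02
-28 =-28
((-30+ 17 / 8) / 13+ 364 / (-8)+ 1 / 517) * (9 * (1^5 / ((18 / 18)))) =-23054679 / 53768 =-428.78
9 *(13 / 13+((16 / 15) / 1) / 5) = 273 / 25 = 10.92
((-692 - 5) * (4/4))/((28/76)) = -13243/7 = -1891.86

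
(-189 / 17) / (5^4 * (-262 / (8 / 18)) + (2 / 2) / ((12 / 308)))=1134 / 37578007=0.00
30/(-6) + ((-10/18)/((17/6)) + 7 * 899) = 320678/51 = 6287.80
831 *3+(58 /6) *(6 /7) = 2501.29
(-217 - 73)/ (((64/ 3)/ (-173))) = 75255/ 32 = 2351.72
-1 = -1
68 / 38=34 / 19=1.79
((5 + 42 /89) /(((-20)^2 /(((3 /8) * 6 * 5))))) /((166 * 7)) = 4383 /33093760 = 0.00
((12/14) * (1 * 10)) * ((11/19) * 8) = 5280/133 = 39.70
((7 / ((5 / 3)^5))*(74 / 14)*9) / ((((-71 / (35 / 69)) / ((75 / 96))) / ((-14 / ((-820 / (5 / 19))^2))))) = 1321677 / 6342216659200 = 0.00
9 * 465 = 4185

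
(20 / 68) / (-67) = -5 / 1139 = -0.00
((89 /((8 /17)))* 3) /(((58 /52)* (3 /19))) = 373711 /116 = 3221.65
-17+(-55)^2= 3008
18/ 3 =6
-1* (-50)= 50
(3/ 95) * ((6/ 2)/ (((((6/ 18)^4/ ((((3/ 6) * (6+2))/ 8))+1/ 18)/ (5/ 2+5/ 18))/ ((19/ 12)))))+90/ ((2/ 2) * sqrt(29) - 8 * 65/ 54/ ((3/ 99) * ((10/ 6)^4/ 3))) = 27621271485/ 6189664286 - 1406250 * sqrt(29)/ 238064011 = 4.43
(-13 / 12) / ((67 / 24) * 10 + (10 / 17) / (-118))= -13039 / 335945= -0.04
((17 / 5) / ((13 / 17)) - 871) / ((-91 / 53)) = 2985278 / 5915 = 504.70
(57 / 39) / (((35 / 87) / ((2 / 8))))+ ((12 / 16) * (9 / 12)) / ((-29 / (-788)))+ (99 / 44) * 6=783591 / 26390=29.69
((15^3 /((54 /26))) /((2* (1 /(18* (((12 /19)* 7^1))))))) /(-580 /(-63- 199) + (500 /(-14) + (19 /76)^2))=-18024552000 /9321457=-1933.66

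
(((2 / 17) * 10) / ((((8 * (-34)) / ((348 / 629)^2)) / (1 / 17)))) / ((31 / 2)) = -302760 / 60257311223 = -0.00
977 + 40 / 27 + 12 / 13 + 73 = 369394 / 351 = 1052.40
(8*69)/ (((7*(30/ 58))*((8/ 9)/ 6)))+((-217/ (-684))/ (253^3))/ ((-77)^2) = 48275038555157459/ 46910609956980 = 1029.09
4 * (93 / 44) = 8.45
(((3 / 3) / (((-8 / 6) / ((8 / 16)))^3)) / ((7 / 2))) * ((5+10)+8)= -621 / 1792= -0.35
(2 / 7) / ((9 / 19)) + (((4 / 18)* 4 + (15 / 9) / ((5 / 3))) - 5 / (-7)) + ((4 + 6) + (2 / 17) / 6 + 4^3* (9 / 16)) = 52721 / 1071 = 49.23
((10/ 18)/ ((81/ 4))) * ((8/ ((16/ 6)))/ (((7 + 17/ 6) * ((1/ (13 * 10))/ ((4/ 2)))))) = 10400/ 4779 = 2.18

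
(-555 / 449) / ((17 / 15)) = -8325 / 7633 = -1.09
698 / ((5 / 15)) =2094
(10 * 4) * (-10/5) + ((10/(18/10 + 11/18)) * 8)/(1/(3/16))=-16010/217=-73.78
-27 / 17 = -1.59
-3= -3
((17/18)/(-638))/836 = -17/9600624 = -0.00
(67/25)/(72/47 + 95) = 3149/113425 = 0.03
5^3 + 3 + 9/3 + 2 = 133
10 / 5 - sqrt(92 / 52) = 2 - sqrt(299) / 13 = 0.67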